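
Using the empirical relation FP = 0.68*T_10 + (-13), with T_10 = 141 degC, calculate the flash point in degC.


FP = 0.68 * 141 + (-13) = 82.88

82.88 degC


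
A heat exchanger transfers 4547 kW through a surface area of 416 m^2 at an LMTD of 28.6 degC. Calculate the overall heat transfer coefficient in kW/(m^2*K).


From Q = U*A*LMTD, U = Q / (A * LMTD)
U = 4547 / (416 * 28.6) = 4547 / 11897.6 = 0.3822

0.3822 kW/(m^2*K)


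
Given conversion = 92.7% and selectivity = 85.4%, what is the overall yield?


Overall yield = conversion (%) * selectivity (%) / 100
Conversion = 92.7%, Selectivity = 85.4%
Y = 92.7 * 85.4 / 100
= 79.1658 %

79.1658 %


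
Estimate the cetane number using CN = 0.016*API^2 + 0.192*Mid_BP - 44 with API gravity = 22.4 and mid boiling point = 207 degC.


CN = 0.016 * 22.4^2 + 0.192 * 207 - 44
CN = 8.02816 + 39.744 - 44 = 3.77216

3.77216


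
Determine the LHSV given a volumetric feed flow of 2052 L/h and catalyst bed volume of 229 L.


LHSV = volumetric feed rate / catalyst volume
= 2052 L/h / 229 L
= 8.961 h^-1

8.961 h^-1


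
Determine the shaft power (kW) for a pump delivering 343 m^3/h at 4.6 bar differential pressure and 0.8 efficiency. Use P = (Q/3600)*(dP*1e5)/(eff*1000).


Q = 343 / 3600 = 0.0952778 m^3/s
P = 0.0952778 * (4.6 * 1e5) / 0.8 / 1000 = 54.78

54.78 kW


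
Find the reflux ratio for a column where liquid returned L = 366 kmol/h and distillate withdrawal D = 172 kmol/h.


Reflux ratio definition: R = L / D (liquid returned / distillate withdrawn)
L = 366 kmol/h, D = 172 kmol/h
R = 366 / 172 = 2.128

2.128


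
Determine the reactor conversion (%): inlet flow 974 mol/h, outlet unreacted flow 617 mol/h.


X = (F_in - F_out) / F_in * 100
Moles reacted = 974 - 617 = 357
X = 357 / 974 * 100
= 0.3665 * 100
= 36.65 %

36.65 %


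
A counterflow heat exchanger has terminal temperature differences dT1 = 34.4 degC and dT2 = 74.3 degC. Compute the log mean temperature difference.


LMTD = (dT1 - dT2) / ln(dT1/dT2)
= (34.4 - 74.3) / ln(34.4 / 74.3) = -39.9 / -0.770054 = 51.81

51.81 degC


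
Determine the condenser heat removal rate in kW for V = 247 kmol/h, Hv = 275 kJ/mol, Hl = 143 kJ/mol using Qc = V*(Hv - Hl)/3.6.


Qc = 247 * (275 - 143) / 3.6 = 247 * 132 / 3.6 = 9057

9057 kW


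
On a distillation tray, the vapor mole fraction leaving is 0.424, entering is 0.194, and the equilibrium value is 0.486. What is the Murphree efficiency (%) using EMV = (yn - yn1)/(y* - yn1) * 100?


Murphree vapor efficiency: EMV = (y_n - y_(n-1)) / (y*_n - y_(n-1)) * 100
EMV = (0.424 - 0.194) / (0.486 - 0.194) * 100 = 0.23 / 0.292 * 100 = 78.77

78.77 %


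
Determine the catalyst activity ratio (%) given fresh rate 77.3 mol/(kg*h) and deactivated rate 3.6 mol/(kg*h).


Activity (%) = (rate_used / rate_fresh) * 100
rate_used = 3.6, rate_fresh = 77.3
= (3.6 / 77.3) * 100
= 0.04657 * 100 = 4.657

4.657 %


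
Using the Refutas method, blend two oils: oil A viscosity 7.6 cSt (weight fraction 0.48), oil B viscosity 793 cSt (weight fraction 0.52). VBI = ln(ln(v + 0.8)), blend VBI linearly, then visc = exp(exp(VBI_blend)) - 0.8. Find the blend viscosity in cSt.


Refutas method: VBN_i = 14.534*ln(ln(visc_i + 0.8)) + 10.975, blended linearly by mass fraction; since VBN is linear in VBI_i = ln(ln(visc_i + 0.8)) and the fractions sum to 1, blend VBI directly: visc = exp(exp(VBI_blend)) - 0.8
VBI_1 = ln(ln(7.6 + 0.8)) = 0.755291
VBI_2 = ln(ln(793 + 0.8)) = 1.89864
VBI_blend = 0.48 * 0.755291 + 0.52 * 1.89864 = 1.34983
visc_blend = exp(exp(1.34983)) - 0.8 = 46.51

46.51 cSt


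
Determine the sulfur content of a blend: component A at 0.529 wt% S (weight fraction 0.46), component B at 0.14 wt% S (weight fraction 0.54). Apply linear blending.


Linear sulfur blending: S_blend = x1*S1 + x2*S2
Contribution 1: 0.46 * 0.529 = 0.24334 wt%
Contribution 2: 0.54 * 0.14 = 0.0756 wt%
S_blend = 0.24334 + 0.0756 = 0.31894

0.31894 wt%


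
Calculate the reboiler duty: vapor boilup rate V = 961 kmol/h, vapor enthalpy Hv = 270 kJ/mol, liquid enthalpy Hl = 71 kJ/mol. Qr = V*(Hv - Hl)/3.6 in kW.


Qr = 961 * (270 - 71) / 3.6 = 961 * 199 / 3.6 = 53120

53120 kW


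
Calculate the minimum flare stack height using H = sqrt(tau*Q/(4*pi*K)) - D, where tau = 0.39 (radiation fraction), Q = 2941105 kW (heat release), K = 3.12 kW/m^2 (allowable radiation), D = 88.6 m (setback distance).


tau*Q/(4*pi*K) = 0.39 * 2941105 / (4 * pi * 3.12) = 29255.7
sqrt(29255.7) = 171.043
H = 171.043 - 88.6 = 82.44

82.44 m


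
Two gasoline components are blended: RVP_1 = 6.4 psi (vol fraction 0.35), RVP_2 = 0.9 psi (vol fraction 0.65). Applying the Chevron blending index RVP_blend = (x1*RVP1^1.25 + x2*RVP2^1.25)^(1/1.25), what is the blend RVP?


Chevron index: RVP_blend = (sum xi*RVPi^1.25)^(1/1.25)
RVP^1.25 terms: 0.35 * 6.4^1.25 + 0.65 * 0.9^1.25 = 4.13261
RVP_blend = 4.13261^(1/1.25) = 3.112

3.112 psi


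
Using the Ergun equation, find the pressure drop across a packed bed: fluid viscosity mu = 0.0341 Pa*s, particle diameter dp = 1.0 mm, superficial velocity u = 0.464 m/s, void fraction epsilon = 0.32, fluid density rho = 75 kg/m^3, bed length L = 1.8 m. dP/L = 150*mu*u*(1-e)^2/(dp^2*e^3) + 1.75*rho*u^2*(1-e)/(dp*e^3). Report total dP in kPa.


dp = 1.0 mm = 0.001 m
Viscous term = 150*0.0341*0.464*(1-0.32)^2 / (0.001^2*0.32^3) = 33491300
Inertial term = 1.75*75*0.464^2*(1-0.32) / (0.001*0.32^3) = 586400
dP/L = 33491300 + 586400 = 34077700 Pa/m
dP = 34077700 * 1.8 / 1000 = 61340 kPa

61340 kPa


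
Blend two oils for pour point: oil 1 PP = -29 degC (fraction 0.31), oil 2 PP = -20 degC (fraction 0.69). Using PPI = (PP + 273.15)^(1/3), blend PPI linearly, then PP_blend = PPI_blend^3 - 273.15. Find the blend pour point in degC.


PPI_1 = (-29 + 273.15)^(1/3) = 6.25008
PPI_2 = (-20 + 273.15)^(1/3) = 6.325953
PPI_blend = 0.31 * 6.25008 + 0.69 * 6.325953 = 6.302432
PP_blend = 6.302432^3 - 273.15 = 250.3367 - 273.15 = -22.81

-22.81 degC


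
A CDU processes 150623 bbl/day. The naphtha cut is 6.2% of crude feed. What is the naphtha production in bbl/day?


Crude throughput = 150623 bbl/day
Fraction yield = 6.2%
yield = throughput * fraction / 100
yield = 150623 * 6.2 / 100 = 9338.626

9338.626 bbl/day


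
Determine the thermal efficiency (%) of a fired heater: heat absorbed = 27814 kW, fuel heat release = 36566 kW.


Furnace efficiency = Q_absorbed / Q_fuel * 100
= 27814 / 36566 * 100 = 76.07

76.07 %


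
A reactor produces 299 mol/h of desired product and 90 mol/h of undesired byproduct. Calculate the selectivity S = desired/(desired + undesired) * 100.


Selectivity = desired / (desired + undesired) * 100
Total products = 299 + 90 = 389 mol/h
S = 299 / 389 * 100
= 0.7686 * 100
= 76.86 %

76.86 %


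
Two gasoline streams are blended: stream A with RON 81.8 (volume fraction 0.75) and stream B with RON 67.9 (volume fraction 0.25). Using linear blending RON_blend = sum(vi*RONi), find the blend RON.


Linear blending: RON_blend = sum(vi * RONi)
Contribution 1: 0.75 * 81.8 = 61.35
Contribution 2: 0.25 * 67.9 = 16.975
RON_blend = 61.35 + 16.975 = 78.325

78.325


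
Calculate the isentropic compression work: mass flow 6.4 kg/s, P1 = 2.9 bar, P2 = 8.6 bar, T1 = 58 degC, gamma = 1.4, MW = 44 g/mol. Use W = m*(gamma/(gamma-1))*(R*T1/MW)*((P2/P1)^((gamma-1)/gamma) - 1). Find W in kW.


Isentropic work: W = m*(gamma/(gamma-1))*(R*T1/MW)*((P2/P1)^((gamma-1)/gamma) - 1)
T1 = 58 + 273.15 = 331.15 K
Pressure ratio = 8.6 / 2.9 = 2.96552
Exponent = (1.4 - 1)/1.4 = 0.285714
(P2/P1)^exp - 1 = 2.96552^0.285714 - 1 = 0.364224
W = 6.4 * 1.4 / 0.4 * 8.314 * 331.15 / 44 * 0.364224 = 510.5

510.5 kW


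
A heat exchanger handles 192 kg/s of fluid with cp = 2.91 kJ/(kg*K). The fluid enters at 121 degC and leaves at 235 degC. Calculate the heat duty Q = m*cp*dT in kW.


Q = m_dot * cp * delta_T
delta_T = 235 - 121 = 114 K
Q = 192 * 2.91 * 114
= 558.72 * 114
= 63694.08 kW

63694.08 kW


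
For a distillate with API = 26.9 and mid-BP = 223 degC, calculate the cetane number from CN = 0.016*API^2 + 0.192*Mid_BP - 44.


CN = 0.016 * 26.9^2 + 0.192 * 223 - 44
CN = 11.57776 + 42.816 - 44 = 10.39376

10.39376


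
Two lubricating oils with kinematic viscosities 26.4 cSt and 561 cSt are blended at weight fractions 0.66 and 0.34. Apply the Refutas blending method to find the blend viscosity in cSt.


Refutas method: VBN_i = 14.534*ln(ln(visc_i + 0.8)) + 10.975, blended linearly by mass fraction; since VBN is linear in VBI_i = ln(ln(visc_i + 0.8)) and the fractions sum to 1, blend VBI directly: visc = exp(exp(VBI_blend)) - 0.8
VBI_1 = ln(ln(26.4 + 0.8)) = 1.1949
VBI_2 = ln(ln(561 + 0.8)) = 1.84548
VBI_blend = 0.66 * 1.1949 + 0.34 * 1.84548 = 1.4161
visc_blend = exp(exp(1.4161)) - 0.8 = 60.82

60.82 cSt


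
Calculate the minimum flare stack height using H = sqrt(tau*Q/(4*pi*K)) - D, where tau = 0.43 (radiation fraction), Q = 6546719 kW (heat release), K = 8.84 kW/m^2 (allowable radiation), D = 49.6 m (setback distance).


tau*Q/(4*pi*K) = 0.43 * 6546719 / (4 * pi * 8.84) = 25341.4
sqrt(25341.4) = 159.19
H = 159.19 - 49.6 = 109.6

109.6 m


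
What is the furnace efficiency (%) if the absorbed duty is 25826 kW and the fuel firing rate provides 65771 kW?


Furnace efficiency = Q_absorbed / Q_fuel * 100
= 25826 / 65771 * 100 = 39.27

39.27 %


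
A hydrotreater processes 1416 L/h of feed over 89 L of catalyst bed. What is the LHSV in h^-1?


LHSV = volumetric feed rate / catalyst volume
= 1416 L/h / 89 L
= 15.91 h^-1

15.91 h^-1


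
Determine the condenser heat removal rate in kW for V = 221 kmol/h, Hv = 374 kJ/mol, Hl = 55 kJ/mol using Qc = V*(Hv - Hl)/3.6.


Qc = 221 * (374 - 55) / 3.6 = 221 * 319 / 3.6 = 19580

19580 kW


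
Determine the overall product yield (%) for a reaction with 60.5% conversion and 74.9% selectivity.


Overall yield = conversion (%) * selectivity (%) / 100
Conversion = 60.5%, Selectivity = 74.9%
Y = 60.5 * 74.9 / 100
= 45.3145 %

45.3145 %


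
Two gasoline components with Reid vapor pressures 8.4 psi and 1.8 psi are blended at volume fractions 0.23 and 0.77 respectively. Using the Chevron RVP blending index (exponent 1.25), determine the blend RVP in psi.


Chevron index: RVP_blend = (sum xi*RVPi^1.25)^(1/1.25)
RVP^1.25 terms: 0.23 * 8.4^1.25 + 0.77 * 1.8^1.25 = 4.89449
RVP_blend = 4.89449^(1/1.25) = 3.563

3.563 psi


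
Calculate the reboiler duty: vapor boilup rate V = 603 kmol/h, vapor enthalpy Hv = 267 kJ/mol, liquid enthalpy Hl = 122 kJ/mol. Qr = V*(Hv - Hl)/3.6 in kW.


Qr = 603 * (267 - 122) / 3.6 = 603 * 145 / 3.6 = 24290

24290 kW


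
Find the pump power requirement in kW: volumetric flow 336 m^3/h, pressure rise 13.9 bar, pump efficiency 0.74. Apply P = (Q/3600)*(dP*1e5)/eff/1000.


Q = 336 / 3600 = 0.0933333 m^3/s
P = 0.0933333 * (13.9 * 1e5) / 0.74 / 1000 = 175.3

175.3 kW


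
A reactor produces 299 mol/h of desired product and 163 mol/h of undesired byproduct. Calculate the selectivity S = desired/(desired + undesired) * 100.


Selectivity = desired / (desired + undesired) * 100
Total products = 299 + 163 = 462 mol/h
S = 299 / 462 * 100
= 0.6472 * 100
= 64.72 %

64.72 %


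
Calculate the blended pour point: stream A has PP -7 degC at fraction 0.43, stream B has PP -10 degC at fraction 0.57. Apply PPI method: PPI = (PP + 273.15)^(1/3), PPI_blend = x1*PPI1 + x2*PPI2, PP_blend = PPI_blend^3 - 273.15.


PPI_1 = (-7 + 273.15)^(1/3) = 6.432436
PPI_2 = (-10 + 273.15)^(1/3) = 6.408176
PPI_blend = 0.43 * 6.432436 + 0.57 * 6.408176 = 6.418608
PP_blend = 6.418608^3 - 273.15 = 264.4372 - 273.15 = -8.71

-8.71 degC


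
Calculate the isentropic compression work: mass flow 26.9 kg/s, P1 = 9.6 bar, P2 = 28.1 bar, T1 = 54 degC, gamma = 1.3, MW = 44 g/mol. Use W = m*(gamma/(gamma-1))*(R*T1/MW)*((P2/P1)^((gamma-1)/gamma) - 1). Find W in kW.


Isentropic work: W = m*(gamma/(gamma-1))*(R*T1/MW)*((P2/P1)^((gamma-1)/gamma) - 1)
T1 = 54 + 273.15 = 327.15 K
Pressure ratio = 28.1 / 9.6 = 2.92708
Exponent = (1.3 - 1)/1.3 = 0.230769
(P2/P1)^exp - 1 = 2.92708^0.230769 - 1 = 0.281264
W = 26.9 * 1.3 / 0.3 * 8.314 * 327.15 / 44 * 0.281264 = 2027

2027 kW


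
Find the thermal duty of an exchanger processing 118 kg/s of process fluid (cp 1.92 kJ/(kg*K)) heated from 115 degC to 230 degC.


Q = m_dot * cp * delta_T
delta_T = 230 - 115 = 115 K
Q = 118 * 1.92 * 115
= 226.56 * 115
= 26054.4 kW

26054.4 kW


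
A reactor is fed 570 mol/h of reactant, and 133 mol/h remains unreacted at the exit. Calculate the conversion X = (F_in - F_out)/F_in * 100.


X = (F_in - F_out) / F_in * 100
Moles reacted = 570 - 133 = 437
X = 437 / 570 * 100
= 0.7667 * 100
= 76.67 %

76.67 %


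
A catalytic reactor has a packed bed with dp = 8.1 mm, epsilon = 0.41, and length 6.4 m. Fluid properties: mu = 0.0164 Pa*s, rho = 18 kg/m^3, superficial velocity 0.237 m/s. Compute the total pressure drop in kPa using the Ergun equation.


dp = 8.1 mm = 0.0081 m
Viscous term = 150*0.0164*0.237*(1-0.41)^2 / (0.0081^2*0.41^3) = 44881.3
Inertial term = 1.75*18*0.237^2*(1-0.41) / (0.0081*0.41^3) = 1869.92
dP/L = 44881.3 + 1869.92 = 46751.2 Pa/m
dP = 46751.2 * 6.4 / 1000 = 299.2 kPa

299.2 kPa


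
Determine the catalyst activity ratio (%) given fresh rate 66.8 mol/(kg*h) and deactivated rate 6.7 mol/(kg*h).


Activity (%) = (rate_used / rate_fresh) * 100
rate_used = 6.7, rate_fresh = 66.8
= (6.7 / 66.8) * 100
= 0.1003 * 100 = 10.03

10.03 %


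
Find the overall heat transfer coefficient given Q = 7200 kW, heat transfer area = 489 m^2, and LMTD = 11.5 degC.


From Q = U*A*LMTD, U = Q / (A * LMTD)
U = 7200 / (489 * 11.5) = 7200 / 5623.5 = 1.280

1.280 kW/(m^2*K)


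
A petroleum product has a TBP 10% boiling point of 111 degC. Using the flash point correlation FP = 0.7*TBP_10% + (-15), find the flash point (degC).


FP = 0.7 * 111 + (-15) = 62.7

62.7 degC


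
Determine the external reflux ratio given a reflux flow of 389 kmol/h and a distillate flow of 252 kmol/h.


Reflux ratio definition: R = L / D (liquid returned / distillate withdrawn)
L = 389 kmol/h, D = 252 kmol/h
R = 389 / 252 = 1.544

1.544


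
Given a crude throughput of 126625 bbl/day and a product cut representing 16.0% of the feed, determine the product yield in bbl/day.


Crude throughput = 126625 bbl/day
Fraction yield = 16.0%
yield = throughput * fraction / 100
yield = 126625 * 16.0 / 100 = 20260

20260 bbl/day


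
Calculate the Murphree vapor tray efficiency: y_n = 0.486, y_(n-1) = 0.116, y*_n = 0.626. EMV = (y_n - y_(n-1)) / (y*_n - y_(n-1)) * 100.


Murphree vapor efficiency: EMV = (y_n - y_(n-1)) / (y*_n - y_(n-1)) * 100
EMV = (0.486 - 0.116) / (0.626 - 0.116) * 100 = 0.37 / 0.51 * 100 = 72.55

72.55 %


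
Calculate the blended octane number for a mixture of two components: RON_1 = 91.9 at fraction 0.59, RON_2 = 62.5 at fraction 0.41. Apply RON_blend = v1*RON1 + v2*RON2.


Linear blending: RON_blend = sum(vi * RONi)
Contribution 1: 0.59 * 91.9 = 54.221
Contribution 2: 0.41 * 62.5 = 25.625
RON_blend = 54.221 + 25.625 = 79.846

79.846


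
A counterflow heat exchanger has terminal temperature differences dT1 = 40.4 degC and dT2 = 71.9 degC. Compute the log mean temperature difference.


LMTD = (dT1 - dT2) / ln(dT1/dT2)
= (40.4 - 71.9) / ln(40.4 / 71.9) = -31.5 / -0.576446 = 54.65

54.65 degC


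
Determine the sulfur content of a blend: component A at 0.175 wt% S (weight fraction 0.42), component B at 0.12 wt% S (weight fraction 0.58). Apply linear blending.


Linear sulfur blending: S_blend = x1*S1 + x2*S2
Contribution 1: 0.42 * 0.175 = 0.0735 wt%
Contribution 2: 0.58 * 0.12 = 0.0696 wt%
S_blend = 0.0735 + 0.0696 = 0.1431

0.1431 wt%


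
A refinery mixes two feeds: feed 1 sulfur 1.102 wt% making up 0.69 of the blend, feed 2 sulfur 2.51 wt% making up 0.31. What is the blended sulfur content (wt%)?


Linear sulfur blending: S_blend = x1*S1 + x2*S2
Contribution 1: 0.69 * 1.102 = 0.76038 wt%
Contribution 2: 0.31 * 2.51 = 0.7781 wt%
S_blend = 0.76038 + 0.7781 = 1.53848

1.53848 wt%


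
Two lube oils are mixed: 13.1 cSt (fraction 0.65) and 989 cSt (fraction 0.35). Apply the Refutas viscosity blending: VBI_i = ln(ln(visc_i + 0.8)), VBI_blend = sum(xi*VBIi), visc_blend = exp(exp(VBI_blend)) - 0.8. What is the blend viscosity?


Refutas method: VBN_i = 14.534*ln(ln(visc_i + 0.8)) + 10.975, blended linearly by mass fraction; since VBN is linear in VBI_i = ln(ln(visc_i + 0.8)) and the fractions sum to 1, blend VBI directly: visc = exp(exp(VBI_blend)) - 0.8
VBI_1 = ln(ln(13.1 + 0.8)) = 0.967702
VBI_2 = ln(ln(989 + 0.8)) = 1.93116
VBI_blend = 0.65 * 0.967702 + 0.35 * 1.93116 = 1.30491
visc_blend = exp(exp(1.30491)) - 0.8 = 39.14

39.14 cSt


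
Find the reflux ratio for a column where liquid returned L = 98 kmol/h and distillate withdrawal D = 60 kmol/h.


Reflux ratio definition: R = L / D (liquid returned / distillate withdrawn)
L = 98 kmol/h, D = 60 kmol/h
R = 98 / 60 = 1.633

1.633


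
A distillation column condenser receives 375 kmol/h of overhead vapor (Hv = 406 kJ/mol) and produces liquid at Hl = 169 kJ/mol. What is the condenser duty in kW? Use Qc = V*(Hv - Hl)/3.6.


Qc = 375 * (406 - 169) / 3.6 = 375 * 237 / 3.6 = 24690

24690 kW


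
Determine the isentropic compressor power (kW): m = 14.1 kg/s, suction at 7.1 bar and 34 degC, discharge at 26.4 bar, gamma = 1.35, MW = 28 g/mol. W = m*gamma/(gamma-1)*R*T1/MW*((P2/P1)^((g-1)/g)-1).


Isentropic work: W = m*(gamma/(gamma-1))*(R*T1/MW)*((P2/P1)^((gamma-1)/gamma) - 1)
T1 = 34 + 273.15 = 307.15 K
Pressure ratio = 26.4 / 7.1 = 3.71831
Exponent = (1.35 - 1)/1.35 = 0.259259
(P2/P1)^exp - 1 = 3.71831^0.259259 - 1 = 0.405618
W = 14.1 * 1.35 / 0.35 * 8.314 * 307.15 / 28 * 0.405618 = 2012

2012 kW


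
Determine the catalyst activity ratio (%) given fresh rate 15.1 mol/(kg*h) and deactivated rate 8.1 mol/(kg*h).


Activity (%) = (rate_used / rate_fresh) * 100
rate_used = 8.1, rate_fresh = 15.1
= (8.1 / 15.1) * 100
= 0.5364 * 100 = 53.64

53.64 %


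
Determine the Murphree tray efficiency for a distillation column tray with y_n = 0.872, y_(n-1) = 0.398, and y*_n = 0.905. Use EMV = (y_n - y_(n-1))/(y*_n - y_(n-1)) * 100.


Murphree vapor efficiency: EMV = (y_n - y_(n-1)) / (y*_n - y_(n-1)) * 100
EMV = (0.872 - 0.398) / (0.905 - 0.398) * 100 = 0.474 / 0.507 * 100 = 93.49

93.49 %


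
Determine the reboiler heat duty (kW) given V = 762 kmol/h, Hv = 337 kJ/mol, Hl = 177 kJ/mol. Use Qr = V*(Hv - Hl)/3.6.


Qr = 762 * (337 - 177) / 3.6 = 762 * 160 / 3.6 = 33870

33870 kW


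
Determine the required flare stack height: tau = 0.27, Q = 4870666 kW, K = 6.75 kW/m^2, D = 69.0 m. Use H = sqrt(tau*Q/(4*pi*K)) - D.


tau*Q/(4*pi*K) = 0.27 * 4870666 / (4 * pi * 6.75) = 15503.8
sqrt(15503.8) = 124.514
H = 124.514 - 69.0 = 55.51

55.51 m


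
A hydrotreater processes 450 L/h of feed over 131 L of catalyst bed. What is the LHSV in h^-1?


LHSV = volumetric feed rate / catalyst volume
= 450 L/h / 131 L
= 3.435 h^-1

3.435 h^-1


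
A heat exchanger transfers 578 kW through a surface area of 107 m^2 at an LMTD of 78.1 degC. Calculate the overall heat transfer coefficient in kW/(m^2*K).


From Q = U*A*LMTD, U = Q / (A * LMTD)
U = 578 / (107 * 78.1) = 578 / 8356.7 = 0.06917

0.06917 kW/(m^2*K)


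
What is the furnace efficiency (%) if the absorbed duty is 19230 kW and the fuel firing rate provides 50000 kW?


Furnace efficiency = Q_absorbed / Q_fuel * 100
= 19230 / 50000 * 100 = 38.46

38.46 %


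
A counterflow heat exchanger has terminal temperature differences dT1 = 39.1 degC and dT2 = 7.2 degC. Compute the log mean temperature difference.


LMTD = (dT1 - dT2) / ln(dT1/dT2)
= (39.1 - 7.2) / ln(39.1 / 7.2) = 31.9 / 1.69204 = 18.85

18.85 degC


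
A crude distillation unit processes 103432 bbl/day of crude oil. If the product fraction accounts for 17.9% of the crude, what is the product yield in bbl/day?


Crude throughput = 103432 bbl/day
Fraction yield = 17.9%
yield = throughput * fraction / 100
yield = 103432 * 17.9 / 100 = 18514.328

18514.328 bbl/day


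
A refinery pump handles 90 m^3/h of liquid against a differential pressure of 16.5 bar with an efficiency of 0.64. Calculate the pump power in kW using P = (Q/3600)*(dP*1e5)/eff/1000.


Q = 90 / 3600 = 0.025 m^3/s
P = 0.025 * (16.5 * 1e5) / 0.64 / 1000 = 64.45

64.45 kW


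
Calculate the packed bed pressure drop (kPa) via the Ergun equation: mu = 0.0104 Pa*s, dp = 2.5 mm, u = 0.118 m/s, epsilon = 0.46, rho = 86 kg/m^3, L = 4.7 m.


dp = 2.5 mm = 0.0025 m
Viscous term = 150*0.0104*0.118*(1-0.46)^2 / (0.0025^2*0.46^3) = 88234.9
Inertial term = 1.75*86*0.118^2*(1-0.46) / (0.0025*0.46^3) = 4650.3
dP/L = 88234.9 + 4650.3 = 92885.2 Pa/m
dP = 92885.2 * 4.7 / 1000 = 436.6 kPa

436.6 kPa


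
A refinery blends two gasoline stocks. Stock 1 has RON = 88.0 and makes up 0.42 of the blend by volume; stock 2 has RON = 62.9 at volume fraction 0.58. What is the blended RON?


Linear blending: RON_blend = sum(vi * RONi)
Contribution 1: 0.42 * 88.0 = 36.96
Contribution 2: 0.58 * 62.9 = 36.482
RON_blend = 36.96 + 36.482 = 73.442

73.442


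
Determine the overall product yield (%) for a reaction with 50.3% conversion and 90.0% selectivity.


Overall yield = conversion (%) * selectivity (%) / 100
Conversion = 50.3%, Selectivity = 90.0%
Y = 50.3 * 90.0 / 100
= 45.27 %

45.27 %


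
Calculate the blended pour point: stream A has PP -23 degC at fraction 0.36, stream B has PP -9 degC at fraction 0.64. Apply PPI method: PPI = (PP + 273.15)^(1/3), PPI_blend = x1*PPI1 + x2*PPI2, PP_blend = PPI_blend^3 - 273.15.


PPI_1 = (-23 + 273.15)^(1/3) = 6.300865
PPI_2 = (-9 + 273.15)^(1/3) = 6.416283
PPI_blend = 0.36 * 6.300865 + 0.64 * 6.416283 = 6.374733
PP_blend = 6.374733^3 - 273.15 = 259.0514 - 273.15 = -14.1

-14.1 degC


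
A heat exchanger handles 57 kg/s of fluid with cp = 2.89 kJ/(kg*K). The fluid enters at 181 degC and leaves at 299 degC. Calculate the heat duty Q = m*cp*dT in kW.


Q = m_dot * cp * delta_T
delta_T = 299 - 181 = 118 K
Q = 57 * 2.89 * 118
= 164.73 * 118
= 19438.14 kW

19438.14 kW


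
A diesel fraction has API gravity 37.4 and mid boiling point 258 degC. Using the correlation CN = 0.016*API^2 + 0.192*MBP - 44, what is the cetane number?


CN = 0.016 * 37.4^2 + 0.192 * 258 - 44
CN = 22.38016 + 49.536 - 44 = 27.91616

27.91616


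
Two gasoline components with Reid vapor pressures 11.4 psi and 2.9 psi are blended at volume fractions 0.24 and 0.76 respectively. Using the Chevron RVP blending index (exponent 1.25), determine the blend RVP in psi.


Chevron index: RVP_blend = (sum xi*RVPi^1.25)^(1/1.25)
RVP^1.25 terms: 0.24 * 11.4^1.25 + 0.76 * 2.9^1.25 = 7.90353
RVP_blend = 7.90353^(1/1.25) = 5.227

5.227 psi


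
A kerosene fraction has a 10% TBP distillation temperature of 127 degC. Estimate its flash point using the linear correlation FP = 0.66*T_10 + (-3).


FP = 0.66 * 127 + (-3) = 80.82

80.82 degC


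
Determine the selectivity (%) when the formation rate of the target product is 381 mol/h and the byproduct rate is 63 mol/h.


Selectivity = desired / (desired + undesired) * 100
Total products = 381 + 63 = 444 mol/h
S = 381 / 444 * 100
= 0.8581 * 100
= 85.81 %

85.81 %


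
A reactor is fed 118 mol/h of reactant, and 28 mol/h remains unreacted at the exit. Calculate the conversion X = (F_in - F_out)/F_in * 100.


X = (F_in - F_out) / F_in * 100
Moles reacted = 118 - 28 = 90
X = 90 / 118 * 100
= 0.7627 * 100
= 76.27 %

76.27 %


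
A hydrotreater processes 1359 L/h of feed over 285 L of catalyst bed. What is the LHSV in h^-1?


LHSV = volumetric feed rate / catalyst volume
= 1359 L/h / 285 L
= 4.768 h^-1

4.768 h^-1


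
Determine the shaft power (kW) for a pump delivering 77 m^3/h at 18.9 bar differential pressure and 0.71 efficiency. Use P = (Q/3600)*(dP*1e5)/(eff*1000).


Q = 77 / 3600 = 0.0213889 m^3/s
P = 0.0213889 * (18.9 * 1e5) / 0.71 / 1000 = 56.94

56.94 kW


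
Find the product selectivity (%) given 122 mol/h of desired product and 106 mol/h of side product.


Selectivity = desired / (desired + undesired) * 100
Total products = 122 + 106 = 228 mol/h
S = 122 / 228 * 100
= 0.5351 * 100
= 53.51 %

53.51 %


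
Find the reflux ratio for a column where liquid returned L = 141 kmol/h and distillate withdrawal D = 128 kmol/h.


Reflux ratio definition: R = L / D (liquid returned / distillate withdrawn)
L = 141 kmol/h, D = 128 kmol/h
R = 141 / 128 = 1.102

1.102


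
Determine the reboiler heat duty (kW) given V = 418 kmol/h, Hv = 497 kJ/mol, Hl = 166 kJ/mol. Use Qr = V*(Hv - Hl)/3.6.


Qr = 418 * (497 - 166) / 3.6 = 418 * 331 / 3.6 = 38430

38430 kW


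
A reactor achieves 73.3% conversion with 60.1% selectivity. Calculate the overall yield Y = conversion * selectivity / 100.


Overall yield = conversion (%) * selectivity (%) / 100
Conversion = 73.3%, Selectivity = 60.1%
Y = 73.3 * 60.1 / 100
= 44.0533 %

44.0533 %


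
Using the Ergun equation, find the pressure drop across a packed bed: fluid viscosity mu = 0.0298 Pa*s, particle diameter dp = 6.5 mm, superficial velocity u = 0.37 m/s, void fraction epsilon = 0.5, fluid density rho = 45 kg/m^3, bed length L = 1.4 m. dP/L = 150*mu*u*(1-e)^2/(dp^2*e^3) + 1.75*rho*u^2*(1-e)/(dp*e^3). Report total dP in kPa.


dp = 6.5 mm = 0.0065 m
Viscous term = 150*0.0298*0.37*(1-0.5)^2 / (0.0065^2*0.5^3) = 78291.1
Inertial term = 1.75*45*0.37^2*(1-0.5) / (0.0065*0.5^3) = 6634.38
dP/L = 78291.1 + 6634.38 = 84925.5 Pa/m
dP = 84925.5 * 1.4 / 1000 = 118.9 kPa

118.9 kPa


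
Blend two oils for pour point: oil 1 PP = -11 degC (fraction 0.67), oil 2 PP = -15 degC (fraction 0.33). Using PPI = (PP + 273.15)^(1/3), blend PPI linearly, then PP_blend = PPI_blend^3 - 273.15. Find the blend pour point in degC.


PPI_1 = (-11 + 273.15)^(1/3) = 6.400049
PPI_2 = (-15 + 273.15)^(1/3) = 6.36733
PPI_blend = 0.67 * 6.400049 + 0.33 * 6.36733 = 6.389252
PP_blend = 6.389252^3 - 273.15 = 260.8255 - 273.15 = -12.32

-12.32 degC


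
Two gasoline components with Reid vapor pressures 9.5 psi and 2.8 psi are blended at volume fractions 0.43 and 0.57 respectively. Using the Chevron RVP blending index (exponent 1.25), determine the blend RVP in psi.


Chevron index: RVP_blend = (sum xi*RVPi^1.25)^(1/1.25)
RVP^1.25 terms: 0.43 * 9.5^1.25 + 0.57 * 2.8^1.25 = 9.23625
RVP_blend = 9.23625^(1/1.25) = 5.921

5.921 psi


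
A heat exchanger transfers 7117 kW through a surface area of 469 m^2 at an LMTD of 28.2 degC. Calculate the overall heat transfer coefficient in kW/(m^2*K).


From Q = U*A*LMTD, U = Q / (A * LMTD)
U = 7117 / (469 * 28.2) = 7117 / 13225.8 = 0.5381

0.5381 kW/(m^2*K)


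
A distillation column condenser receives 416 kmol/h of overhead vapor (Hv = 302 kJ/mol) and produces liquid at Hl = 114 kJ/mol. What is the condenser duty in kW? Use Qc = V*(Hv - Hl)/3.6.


Qc = 416 * (302 - 114) / 3.6 = 416 * 188 / 3.6 = 21720

21720 kW


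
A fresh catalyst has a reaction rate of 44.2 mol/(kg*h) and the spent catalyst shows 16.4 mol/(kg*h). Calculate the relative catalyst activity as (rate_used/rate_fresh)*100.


Activity (%) = (rate_used / rate_fresh) * 100
rate_used = 16.4, rate_fresh = 44.2
= (16.4 / 44.2) * 100
= 0.3710 * 100 = 37.10

37.10 %


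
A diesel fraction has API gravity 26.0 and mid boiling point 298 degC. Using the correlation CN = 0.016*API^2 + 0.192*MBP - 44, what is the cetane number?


CN = 0.016 * 26.0^2 + 0.192 * 298 - 44
CN = 10.816 + 57.216 - 44 = 24.032

24.032


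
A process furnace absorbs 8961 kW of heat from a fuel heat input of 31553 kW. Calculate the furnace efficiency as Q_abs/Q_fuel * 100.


Furnace efficiency = Q_absorbed / Q_fuel * 100
= 8961 / 31553 * 100 = 28.40

28.40 %


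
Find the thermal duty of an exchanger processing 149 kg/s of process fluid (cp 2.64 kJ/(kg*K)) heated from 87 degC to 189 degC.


Q = m_dot * cp * delta_T
delta_T = 189 - 87 = 102 K
Q = 149 * 2.64 * 102
= 393.36 * 102
= 40122.72 kW

40122.72 kW


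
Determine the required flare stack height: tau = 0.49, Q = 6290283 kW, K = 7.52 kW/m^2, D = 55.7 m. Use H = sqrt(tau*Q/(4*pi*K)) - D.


tau*Q/(4*pi*K) = 0.49 * 6290283 / (4 * pi * 7.52) = 32616.6
sqrt(32616.6) = 180.601
H = 180.601 - 55.7 = 124.9

124.9 m


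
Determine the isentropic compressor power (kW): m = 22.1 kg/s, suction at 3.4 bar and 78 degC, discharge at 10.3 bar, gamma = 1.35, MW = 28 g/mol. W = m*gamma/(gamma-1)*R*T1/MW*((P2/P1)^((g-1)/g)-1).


Isentropic work: W = m*(gamma/(gamma-1))*(R*T1/MW)*((P2/P1)^((gamma-1)/gamma) - 1)
T1 = 78 + 273.15 = 351.15 K
Pressure ratio = 10.3 / 3.4 = 3.02941
Exponent = (1.35 - 1)/1.35 = 0.259259
(P2/P1)^exp - 1 = 3.02941^0.259259 - 1 = 0.332896
W = 22.1 * 1.35 / 0.35 * 8.314 * 351.15 / 28 * 0.332896 = 2959

2959 kW


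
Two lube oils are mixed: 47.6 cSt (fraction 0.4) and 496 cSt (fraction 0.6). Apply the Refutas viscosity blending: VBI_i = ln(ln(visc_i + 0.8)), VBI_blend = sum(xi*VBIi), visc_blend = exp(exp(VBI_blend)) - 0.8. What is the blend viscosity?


Refutas method: VBN_i = 14.534*ln(ln(visc_i + 0.8)) + 10.975, blended linearly by mass fraction; since VBN is linear in VBI_i = ln(ln(visc_i + 0.8)) and the fractions sum to 1, blend VBI directly: visc = exp(exp(VBI_blend)) - 0.8
VBI_1 = ln(ln(47.6 + 0.8)) = 1.35571
VBI_2 = ln(ln(496 + 0.8)) = 1.82587
VBI_blend = 0.4 * 1.35571 + 0.6 * 1.82587 = 1.63781
visc_blend = exp(exp(1.63781)) - 0.8 = 170.6

170.6 cSt


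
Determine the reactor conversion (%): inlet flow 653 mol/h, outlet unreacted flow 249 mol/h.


X = (F_in - F_out) / F_in * 100
Moles reacted = 653 - 249 = 404
X = 404 / 653 * 100
= 0.6187 * 100
= 61.87 %

61.87 %


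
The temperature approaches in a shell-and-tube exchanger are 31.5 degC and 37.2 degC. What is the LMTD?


LMTD = (dT1 - dT2) / ln(dT1/dT2)
= (31.5 - 37.2) / ln(31.5 / 37.2) = -5.7 / -0.166321 = 34.27

34.27 degC


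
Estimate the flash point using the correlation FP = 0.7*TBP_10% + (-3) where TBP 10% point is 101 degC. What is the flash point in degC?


FP = 0.7 * 101 + (-3) = 67.7

67.7 degC


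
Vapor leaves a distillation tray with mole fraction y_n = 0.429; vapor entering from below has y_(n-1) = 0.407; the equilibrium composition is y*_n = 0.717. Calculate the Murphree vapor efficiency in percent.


Murphree vapor efficiency: EMV = (y_n - y_(n-1)) / (y*_n - y_(n-1)) * 100
EMV = (0.429 - 0.407) / (0.717 - 0.407) * 100 = 0.022 / 0.31 * 100 = 7.097

7.097 %


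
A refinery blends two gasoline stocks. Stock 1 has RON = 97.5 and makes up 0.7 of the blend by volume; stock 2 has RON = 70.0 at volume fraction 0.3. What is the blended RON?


Linear blending: RON_blend = sum(vi * RONi)
Contribution 1: 0.7 * 97.5 = 68.25
Contribution 2: 0.3 * 70.0 = 21
RON_blend = 68.25 + 21 = 89.25

89.25


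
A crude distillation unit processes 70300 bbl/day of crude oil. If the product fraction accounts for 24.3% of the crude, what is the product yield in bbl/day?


Crude throughput = 70300 bbl/day
Fraction yield = 24.3%
yield = throughput * fraction / 100
yield = 70300 * 24.3 / 100 = 17082.9

17082.9 bbl/day


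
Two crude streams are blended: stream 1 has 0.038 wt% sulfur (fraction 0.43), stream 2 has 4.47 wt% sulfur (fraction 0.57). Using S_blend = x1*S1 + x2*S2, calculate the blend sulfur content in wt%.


Linear sulfur blending: S_blend = x1*S1 + x2*S2
Contribution 1: 0.43 * 0.038 = 0.01634 wt%
Contribution 2: 0.57 * 4.47 = 2.5479 wt%
S_blend = 0.01634 + 2.5479 = 2.56424

2.56424 wt%


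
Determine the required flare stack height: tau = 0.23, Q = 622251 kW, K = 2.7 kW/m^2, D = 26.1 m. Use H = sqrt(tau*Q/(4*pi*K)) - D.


tau*Q/(4*pi*K) = 0.23 * 622251 / (4 * pi * 2.7) = 4218.13
sqrt(4218.13) = 64.9471
H = 64.9471 - 26.1 = 38.85

38.85 m


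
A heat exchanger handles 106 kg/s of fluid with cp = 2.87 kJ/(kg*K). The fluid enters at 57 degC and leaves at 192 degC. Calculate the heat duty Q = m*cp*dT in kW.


Q = m_dot * cp * delta_T
delta_T = 192 - 57 = 135 K
Q = 106 * 2.87 * 135
= 304.22 * 135
= 41069.7 kW

41069.7 kW


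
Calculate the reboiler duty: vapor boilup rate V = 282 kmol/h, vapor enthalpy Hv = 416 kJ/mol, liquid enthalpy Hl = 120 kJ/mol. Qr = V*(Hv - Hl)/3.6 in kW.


Qr = 282 * (416 - 120) / 3.6 = 282 * 296 / 3.6 = 23190

23190 kW


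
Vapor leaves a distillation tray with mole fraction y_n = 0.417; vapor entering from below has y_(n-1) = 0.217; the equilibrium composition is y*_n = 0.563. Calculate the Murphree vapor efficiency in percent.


Murphree vapor efficiency: EMV = (y_n - y_(n-1)) / (y*_n - y_(n-1)) * 100
EMV = (0.417 - 0.217) / (0.563 - 0.217) * 100 = 0.2 / 0.346 * 100 = 57.80

57.80 %


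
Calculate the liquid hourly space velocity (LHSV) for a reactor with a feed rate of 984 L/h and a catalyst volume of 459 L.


LHSV = volumetric feed rate / catalyst volume
= 984 L/h / 459 L
= 2.144 h^-1

2.144 h^-1


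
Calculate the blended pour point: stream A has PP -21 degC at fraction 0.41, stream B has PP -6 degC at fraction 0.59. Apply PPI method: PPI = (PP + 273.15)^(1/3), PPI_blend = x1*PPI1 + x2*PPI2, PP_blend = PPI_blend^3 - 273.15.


PPI_1 = (-21 + 273.15)^(1/3) = 6.317613
PPI_2 = (-6 + 273.15)^(1/3) = 6.440482
PPI_blend = 0.41 * 6.317613 + 0.59 * 6.440482 = 6.390106
PP_blend = 6.390106^3 - 273.15 = 260.9301 - 273.15 = -12.22

-12.22 degC


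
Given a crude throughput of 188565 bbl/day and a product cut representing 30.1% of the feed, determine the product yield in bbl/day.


Crude throughput = 188565 bbl/day
Fraction yield = 30.1%
yield = throughput * fraction / 100
yield = 188565 * 30.1 / 100 = 56758.065

56758.065 bbl/day


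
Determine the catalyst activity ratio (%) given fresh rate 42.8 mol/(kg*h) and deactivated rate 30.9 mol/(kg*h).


Activity (%) = (rate_used / rate_fresh) * 100
rate_used = 30.9, rate_fresh = 42.8
= (30.9 / 42.8) * 100
= 0.7220 * 100 = 72.20

72.20 %


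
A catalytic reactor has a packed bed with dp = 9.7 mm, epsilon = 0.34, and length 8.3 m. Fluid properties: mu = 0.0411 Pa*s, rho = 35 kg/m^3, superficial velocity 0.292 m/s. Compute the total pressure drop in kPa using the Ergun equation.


dp = 9.7 mm = 0.0097 m
Viscous term = 150*0.0411*0.292*(1-0.34)^2 / (0.0097^2*0.34^3) = 212043
Inertial term = 1.75*35*0.292^2*(1-0.34) / (0.0097*0.34^3) = 9040.81
dP/L = 212043 + 9040.81 = 221084 Pa/m
dP = 221084 * 8.3 / 1000 = 1835 kPa

1835 kPa


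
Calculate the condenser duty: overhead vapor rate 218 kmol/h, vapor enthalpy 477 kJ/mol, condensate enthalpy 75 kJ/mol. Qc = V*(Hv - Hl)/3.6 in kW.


Qc = 218 * (477 - 75) / 3.6 = 218 * 402 / 3.6 = 24340

24340 kW


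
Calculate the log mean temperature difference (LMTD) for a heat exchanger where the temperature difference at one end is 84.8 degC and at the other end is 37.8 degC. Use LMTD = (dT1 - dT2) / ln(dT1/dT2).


LMTD = (dT1 - dT2) / ln(dT1/dT2)
= (84.8 - 37.8) / ln(84.8 / 37.8) = 47 / 0.807986 = 58.17

58.17 degC


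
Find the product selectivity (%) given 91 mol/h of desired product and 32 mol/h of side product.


Selectivity = desired / (desired + undesired) * 100
Total products = 91 + 32 = 123 mol/h
S = 91 / 123 * 100
= 0.7398 * 100
= 73.98 %

73.98 %


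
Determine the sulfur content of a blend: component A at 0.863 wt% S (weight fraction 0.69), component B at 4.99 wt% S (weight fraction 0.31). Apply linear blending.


Linear sulfur blending: S_blend = x1*S1 + x2*S2
Contribution 1: 0.69 * 0.863 = 0.59547 wt%
Contribution 2: 0.31 * 4.99 = 1.5469 wt%
S_blend = 0.59547 + 1.5469 = 2.14237

2.14237 wt%


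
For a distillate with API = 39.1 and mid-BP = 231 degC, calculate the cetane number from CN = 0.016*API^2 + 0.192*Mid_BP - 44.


CN = 0.016 * 39.1^2 + 0.192 * 231 - 44
CN = 24.46096 + 44.352 - 44 = 24.81296

24.81296


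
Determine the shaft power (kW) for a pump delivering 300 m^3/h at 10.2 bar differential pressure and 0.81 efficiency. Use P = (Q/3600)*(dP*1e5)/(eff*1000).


Q = 300 / 3600 = 0.0833333 m^3/s
P = 0.0833333 * (10.2 * 1e5) / 0.81 / 1000 = 104.9

104.9 kW


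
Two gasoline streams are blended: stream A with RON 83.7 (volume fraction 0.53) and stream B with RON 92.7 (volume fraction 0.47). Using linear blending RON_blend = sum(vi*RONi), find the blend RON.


Linear blending: RON_blend = sum(vi * RONi)
Contribution 1: 0.53 * 83.7 = 44.361
Contribution 2: 0.47 * 92.7 = 43.569
RON_blend = 44.361 + 43.569 = 87.93

87.93


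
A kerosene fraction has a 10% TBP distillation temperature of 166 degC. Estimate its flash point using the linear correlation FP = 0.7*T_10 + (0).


FP = 0.7 * 166 + (0) = 116.2

116.2 degC


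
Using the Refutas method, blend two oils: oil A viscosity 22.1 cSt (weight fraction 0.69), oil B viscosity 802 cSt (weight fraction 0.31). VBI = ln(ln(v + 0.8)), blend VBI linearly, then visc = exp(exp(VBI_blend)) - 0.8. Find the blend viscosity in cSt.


Refutas method: VBN_i = 14.534*ln(ln(visc_i + 0.8)) + 10.975, blended linearly by mass fraction; since VBN is linear in VBI_i = ln(ln(visc_i + 0.8)) and the fractions sum to 1, blend VBI directly: visc = exp(exp(VBI_blend)) - 0.8
VBI_1 = ln(ln(22.1 + 0.8)) = 1.1414
VBI_2 = ln(ln(802 + 0.8)) = 1.90033
VBI_blend = 0.69 * 1.1414 + 0.31 * 1.90033 = 1.37667
visc_blend = exp(exp(1.37667)) - 0.8 = 51.75

51.75 cSt


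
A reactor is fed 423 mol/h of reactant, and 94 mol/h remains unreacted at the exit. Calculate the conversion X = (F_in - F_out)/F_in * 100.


X = (F_in - F_out) / F_in * 100
Moles reacted = 423 - 94 = 329
X = 329 / 423 * 100
= 0.7778 * 100
= 77.78 %

77.78 %


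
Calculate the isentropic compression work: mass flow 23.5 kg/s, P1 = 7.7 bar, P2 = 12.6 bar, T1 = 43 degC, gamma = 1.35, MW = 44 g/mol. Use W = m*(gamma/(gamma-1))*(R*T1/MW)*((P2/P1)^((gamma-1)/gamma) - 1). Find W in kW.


Isentropic work: W = m*(gamma/(gamma-1))*(R*T1/MW)*((P2/P1)^((gamma-1)/gamma) - 1)
T1 = 43 + 273.15 = 316.15 K
Pressure ratio = 12.6 / 7.7 = 1.63636
Exponent = (1.35 - 1)/1.35 = 0.259259
(P2/P1)^exp - 1 = 1.63636^0.259259 - 1 = 0.136188
W = 23.5 * 1.35 / 0.35 * 8.314 * 316.15 / 44 * 0.136188 = 737.4

737.4 kW


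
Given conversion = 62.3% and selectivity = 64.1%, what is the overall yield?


Overall yield = conversion (%) * selectivity (%) / 100
Conversion = 62.3%, Selectivity = 64.1%
Y = 62.3 * 64.1 / 100
= 39.9343 %

39.9343 %


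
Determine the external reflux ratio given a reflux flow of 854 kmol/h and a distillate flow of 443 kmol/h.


Reflux ratio definition: R = L / D (liquid returned / distillate withdrawn)
L = 854 kmol/h, D = 443 kmol/h
R = 854 / 443 = 1.928

1.928


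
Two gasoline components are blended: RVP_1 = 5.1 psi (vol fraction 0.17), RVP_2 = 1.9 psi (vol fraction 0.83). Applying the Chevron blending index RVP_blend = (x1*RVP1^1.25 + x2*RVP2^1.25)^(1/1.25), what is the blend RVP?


Chevron index: RVP_blend = (sum xi*RVPi^1.25)^(1/1.25)
RVP^1.25 terms: 0.17 * 5.1^1.25 + 0.83 * 1.9^1.25 = 3.15439
RVP_blend = 3.15439^(1/1.25) = 2.507

2.507 psi


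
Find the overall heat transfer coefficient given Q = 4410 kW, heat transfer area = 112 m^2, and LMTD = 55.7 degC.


From Q = U*A*LMTD, U = Q / (A * LMTD)
U = 4410 / (112 * 55.7) = 4410 / 6238.4 = 0.7069

0.7069 kW/(m^2*K)


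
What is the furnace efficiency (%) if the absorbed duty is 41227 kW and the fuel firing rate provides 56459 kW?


Furnace efficiency = Q_absorbed / Q_fuel * 100
= 41227 / 56459 * 100 = 73.02

73.02 %


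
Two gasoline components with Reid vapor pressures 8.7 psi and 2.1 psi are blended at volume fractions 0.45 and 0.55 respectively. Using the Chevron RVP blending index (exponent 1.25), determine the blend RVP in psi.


Chevron index: RVP_blend = (sum xi*RVPi^1.25)^(1/1.25)
RVP^1.25 terms: 0.45 * 8.7^1.25 + 0.55 * 2.1^1.25 = 8.11414
RVP_blend = 8.11414^(1/1.25) = 5.338

5.338 psi


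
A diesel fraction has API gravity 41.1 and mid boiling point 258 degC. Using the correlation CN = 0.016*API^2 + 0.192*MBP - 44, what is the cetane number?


CN = 0.016 * 41.1^2 + 0.192 * 258 - 44
CN = 27.02736 + 49.536 - 44 = 32.56336

32.56336
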